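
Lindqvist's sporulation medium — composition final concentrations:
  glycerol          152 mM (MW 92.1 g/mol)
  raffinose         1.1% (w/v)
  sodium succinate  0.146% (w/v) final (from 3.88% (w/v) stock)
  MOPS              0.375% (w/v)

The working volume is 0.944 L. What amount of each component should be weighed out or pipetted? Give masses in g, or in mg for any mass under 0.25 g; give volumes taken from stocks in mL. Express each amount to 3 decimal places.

glycerol 13.215 g; raffinose 10.384 g; sodium succinate 35.522 mL; MOPS 3.540 g

Scale factor relative to 1 L: 0.944.
glycerol: 152 mmol/L × 92.1 g/mol × 0.944 L ÷ 1000 = 13.215 g
raffinose: 1.1 g per 100 mL × 944 mL ÷ 100 = 10.384 g
sodium succinate: C1V1 = C2V2 → 0.146% ÷ 3.88% × 944 mL = 35.522 mL
MOPS: 0.375% w/v = 3.75 g/L → 3.75 × 0.944 L = 3.540 g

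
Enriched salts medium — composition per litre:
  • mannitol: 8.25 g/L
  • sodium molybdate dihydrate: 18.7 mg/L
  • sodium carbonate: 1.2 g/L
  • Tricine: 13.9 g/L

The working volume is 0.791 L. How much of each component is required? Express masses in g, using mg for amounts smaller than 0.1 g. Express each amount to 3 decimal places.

Working volume: 0.791 L.
mannitol: 8.25 g/L × 0.791 L = 6.526 g
sodium molybdate dihydrate: 18.7 mg/L × 0.791 L = 14.792 mg
sodium carbonate: 1.2 g/L × 0.791 L = 0.949 g
Tricine: 13.9 g/L × 0.791 L = 10.995 g

mannitol 6.526 g; sodium molybdate dihydrate 14.792 mg; sodium carbonate 0.949 g; Tricine 10.995 g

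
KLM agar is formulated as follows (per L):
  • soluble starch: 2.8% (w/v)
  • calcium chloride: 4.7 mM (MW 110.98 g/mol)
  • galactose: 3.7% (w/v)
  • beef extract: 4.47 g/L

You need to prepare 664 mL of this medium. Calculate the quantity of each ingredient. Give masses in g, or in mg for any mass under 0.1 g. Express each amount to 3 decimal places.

soluble starch 18.592 g; calcium chloride 0.346 g; galactose 24.568 g; beef extract 2.968 g

Target volume = 664 mL = 0.664 L.
soluble starch: 2.8% w/v = 28 g/L → 28 × 0.664 L = 18.592 g
calcium chloride: 4.7 mmol/L × 110.98 g/mol × 0.664 L ÷ 1000 = 0.346 g
galactose: 3.7 g per 100 mL × 664 mL ÷ 100 = 24.568 g
beef extract: 4.47 g/L × 0.664 L = 2.968 g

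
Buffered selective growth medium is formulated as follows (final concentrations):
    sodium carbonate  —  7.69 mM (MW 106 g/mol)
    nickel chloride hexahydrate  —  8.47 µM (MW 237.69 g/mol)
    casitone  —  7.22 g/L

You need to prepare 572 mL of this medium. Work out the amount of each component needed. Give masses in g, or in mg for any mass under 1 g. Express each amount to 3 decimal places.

sodium carbonate 466.260 mg; nickel chloride hexahydrate 1.152 mg; casitone 4.130 g

Working volume: 572 mL = 0.572 L.
sodium carbonate: 7.69 mmol/L × 106 mg/mmol × 0.572 L = 466.260 mg
nickel chloride hexahydrate: 8.47 µmol/L × 237.69 g/mol × 0.572 L ÷ 1000 = 1.152 mg
casitone: 7.22 g/L × 0.572 L = 4.130 g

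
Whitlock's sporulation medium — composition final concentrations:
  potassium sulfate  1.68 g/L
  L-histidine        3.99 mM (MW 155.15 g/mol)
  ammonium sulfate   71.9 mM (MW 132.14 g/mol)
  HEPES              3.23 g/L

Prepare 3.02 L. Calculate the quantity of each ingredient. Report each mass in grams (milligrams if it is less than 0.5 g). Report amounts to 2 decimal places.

potassium sulfate 5.07 g; L-histidine 1.87 g; ammonium sulfate 28.69 g; HEPES 9.75 g

Scale factor relative to 1 L: 3.02.
potassium sulfate: 1.68 g/L × 3.02 L = 5.07 g
L-histidine: 3.99 mmol/L × 155.15 g/mol × 3.02 L ÷ 1000 = 1.87 g
ammonium sulfate: 71.9 mmol/L × 132.14 g/mol × 3.02 L ÷ 1000 = 28.69 g
HEPES: 3.23 g/L × 3.02 L = 9.75 g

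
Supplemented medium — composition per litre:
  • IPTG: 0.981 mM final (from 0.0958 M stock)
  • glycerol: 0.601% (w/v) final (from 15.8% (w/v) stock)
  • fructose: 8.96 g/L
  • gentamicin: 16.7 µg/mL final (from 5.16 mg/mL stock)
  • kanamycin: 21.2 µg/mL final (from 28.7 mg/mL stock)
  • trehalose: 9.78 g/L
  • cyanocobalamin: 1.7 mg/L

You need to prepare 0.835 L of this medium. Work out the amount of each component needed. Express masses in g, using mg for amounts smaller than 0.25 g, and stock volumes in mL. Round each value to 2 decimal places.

Scale factor relative to 1 L: 0.835.
IPTG: V = C2·V2/C1 = 0.981 mM × 835 mL ÷ 95.8 mM = 8.55 mL
glycerol: C1V1 = C2V2 → 0.601% ÷ 15.8% × 835 mL = 31.76 mL
fructose: 8.96 g/L × 0.835 L = 7.48 g
gentamicin: C1V1 = C2V2 → 16.7 µg/mL × 835 mL ÷ 5160 µg/mL = 2.70 mL
kanamycin: V = C2·V2/C1 = 21.2 µg/mL × 835 mL ÷ 28700 µg/mL = 0.62 mL
trehalose: 9.78 g/L × 0.835 L = 8.17 g
cyanocobalamin: 1.7 mg/L × 0.835 L = 1.42 mg

IPTG 8.55 mL; glycerol 31.76 mL; fructose 7.48 g; gentamicin 2.70 mL; kanamycin 0.62 mL; trehalose 8.17 g; cyanocobalamin 1.42 mg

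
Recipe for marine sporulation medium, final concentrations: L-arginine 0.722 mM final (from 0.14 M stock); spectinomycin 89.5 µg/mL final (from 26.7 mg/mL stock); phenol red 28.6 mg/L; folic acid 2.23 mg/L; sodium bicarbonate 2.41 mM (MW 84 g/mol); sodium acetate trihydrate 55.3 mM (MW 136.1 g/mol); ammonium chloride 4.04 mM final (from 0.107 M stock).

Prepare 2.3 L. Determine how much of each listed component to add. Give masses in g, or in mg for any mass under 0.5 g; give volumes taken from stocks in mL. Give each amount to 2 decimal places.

Working volume: 2.3 L.
L-arginine: dilute stock: 0.722 mM × 2300 mL ÷ 140 mM = 11.86 mL
spectinomycin: V = C2·V2/C1 = 89.5 µg/mL × 2300 mL ÷ 26700 µg/mL = 7.71 mL
phenol red: 28.6 mg/L × 2.3 L = 65.78 mg
folic acid: 2.23 mg/L × 2.3 L = 5.13 mg
sodium bicarbonate: 2.41 mmol/L × 84 mg/mmol × 2.3 L = 465.61 mg
sodium acetate trihydrate: 55.3 mmol/L × 136.1 g/mol × 2.3 L ÷ 1000 = 17.31 g
ammonium chloride: C1V1 = C2V2 → 4.04 mM × 2300 mL ÷ 107 mM = 86.84 mL

L-arginine 11.86 mL; spectinomycin 7.71 mL; phenol red 65.78 mg; folic acid 5.13 mg; sodium bicarbonate 465.61 mg; sodium acetate trihydrate 17.31 g; ammonium chloride 86.84 mL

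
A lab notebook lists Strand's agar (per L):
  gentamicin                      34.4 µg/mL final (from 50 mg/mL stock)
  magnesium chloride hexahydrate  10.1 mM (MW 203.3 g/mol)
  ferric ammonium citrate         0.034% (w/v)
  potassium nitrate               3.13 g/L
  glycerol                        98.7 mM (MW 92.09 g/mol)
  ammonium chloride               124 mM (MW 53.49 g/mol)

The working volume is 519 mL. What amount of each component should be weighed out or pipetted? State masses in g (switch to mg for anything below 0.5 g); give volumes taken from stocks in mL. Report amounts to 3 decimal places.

gentamicin 0.357 mL; magnesium chloride hexahydrate 1.066 g; ferric ammonium citrate 176.460 mg; potassium nitrate 1.624 g; glycerol 4.717 g; ammonium chloride 3.442 g

Working volume: 519 mL = 0.519 L.
gentamicin: V = C2·V2/C1 = 34.4 µg/mL × 519 mL ÷ 50000 µg/mL = 0.357 mL
magnesium chloride hexahydrate: 10.1 mmol/L × 203.3 g/mol × 0.519 L ÷ 1000 = 1.066 g
ferric ammonium citrate: 0.034% w/v = 0.34 g/L → 0.34 × 0.519 L = 0.17646 g = 176.460 mg
potassium nitrate: 3.13 g/L × 0.519 L = 1.624 g
glycerol: 98.7 mmol/L × 92.09 g/mol × 0.519 L ÷ 1000 = 4.717 g
ammonium chloride: 124 mmol/L × 53.49 g/mol × 0.519 L ÷ 1000 = 3.442 g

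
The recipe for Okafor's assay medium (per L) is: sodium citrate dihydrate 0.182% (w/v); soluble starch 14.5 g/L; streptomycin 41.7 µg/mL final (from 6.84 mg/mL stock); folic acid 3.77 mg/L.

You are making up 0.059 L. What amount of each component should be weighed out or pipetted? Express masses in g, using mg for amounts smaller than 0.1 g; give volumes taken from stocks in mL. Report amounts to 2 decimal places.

Working volume: 0.059 L.
sodium citrate dihydrate: 0.182 g per 100 mL × 59 mL ÷ 100 = 0.11 g
soluble starch: 14.5 g/L × 0.059 L = 0.86 g
streptomycin: V = C2·V2/C1 = 41.7 µg/mL × 59 mL ÷ 6840 µg/mL = 0.36 mL
folic acid: 3.77 mg/L × 0.059 L = 0.22 mg

sodium citrate dihydrate 0.11 g; soluble starch 0.86 g; streptomycin 0.36 mL; folic acid 0.22 mg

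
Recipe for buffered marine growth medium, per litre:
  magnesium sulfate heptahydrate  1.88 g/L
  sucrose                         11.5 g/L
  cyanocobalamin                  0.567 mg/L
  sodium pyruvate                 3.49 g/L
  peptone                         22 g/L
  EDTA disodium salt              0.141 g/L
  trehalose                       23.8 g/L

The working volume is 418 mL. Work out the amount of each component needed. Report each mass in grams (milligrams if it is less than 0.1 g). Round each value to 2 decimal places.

magnesium sulfate heptahydrate 0.79 g; sucrose 4.81 g; cyanocobalamin 0.24 mg; sodium pyruvate 1.46 g; peptone 9.20 g; EDTA disodium salt 58.94 mg; trehalose 9.95 g

Working volume: 418 mL = 0.418 L.
magnesium sulfate heptahydrate: 1.88 g/L × 0.418 L = 0.79 g
sucrose: 11.5 g/L × 0.418 L = 4.81 g
cyanocobalamin: 0.567 mg/L × 0.418 L = 0.24 mg
sodium pyruvate: 3.49 g/L × 0.418 L = 1.46 g
peptone: 22 g/L × 0.418 L = 9.20 g
EDTA disodium salt: 0.141 g/L × 0.418 L = 0.058938 g = 58.94 mg
trehalose: 23.8 g/L × 0.418 L = 9.95 g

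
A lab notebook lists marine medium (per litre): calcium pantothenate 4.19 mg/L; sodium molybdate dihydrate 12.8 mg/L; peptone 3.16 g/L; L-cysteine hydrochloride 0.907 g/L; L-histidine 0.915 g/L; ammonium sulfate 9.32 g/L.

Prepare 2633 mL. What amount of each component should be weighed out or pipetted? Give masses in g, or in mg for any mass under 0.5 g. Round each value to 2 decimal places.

calcium pantothenate 11.03 mg; sodium molybdate dihydrate 33.70 mg; peptone 8.32 g; L-cysteine hydrochloride 2.39 g; L-histidine 2.41 g; ammonium sulfate 24.54 g

Scale factor relative to 1 L: 2.633.
calcium pantothenate: 4.19 mg/L × 2.633 L = 11.03 mg
sodium molybdate dihydrate: 12.8 mg/L × 2.633 L = 33.70 mg
peptone: 3.16 g/L × 2.633 L = 8.32 g
L-cysteine hydrochloride: 0.907 g/L × 2.633 L = 2.39 g
L-histidine: 0.915 g/L × 2.633 L = 2.41 g
ammonium sulfate: 9.32 g/L × 2.633 L = 24.54 g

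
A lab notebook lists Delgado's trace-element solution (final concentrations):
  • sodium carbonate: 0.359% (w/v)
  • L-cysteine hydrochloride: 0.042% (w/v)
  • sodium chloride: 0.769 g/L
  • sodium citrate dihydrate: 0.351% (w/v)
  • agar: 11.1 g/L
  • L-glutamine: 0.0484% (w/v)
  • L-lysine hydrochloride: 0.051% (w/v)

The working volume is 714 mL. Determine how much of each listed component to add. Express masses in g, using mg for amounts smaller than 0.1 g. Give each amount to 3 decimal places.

sodium carbonate 2.563 g; L-cysteine hydrochloride 0.300 g; sodium chloride 0.549 g; sodium citrate dihydrate 2.506 g; agar 7.925 g; L-glutamine 0.346 g; L-lysine hydrochloride 0.364 g

Scale factor relative to 1 L: 0.714.
sodium carbonate: 0.359% w/v = 3.59 g/L → 3.59 × 0.714 L = 2.563 g
L-cysteine hydrochloride: 0.042% w/v = 0.42 g/L → 0.42 × 0.714 L = 0.300 g
sodium chloride: 0.769 g/L × 0.714 L = 0.549 g
sodium citrate dihydrate: 0.351 g per 100 mL × 714 mL ÷ 100 = 2.506 g
agar: 11.1 g/L × 0.714 L = 7.925 g
L-glutamine: 0.0484 g per 100 mL × 714 mL ÷ 100 = 0.346 g
L-lysine hydrochloride: 0.051 g per 100 mL × 714 mL ÷ 100 = 0.364 g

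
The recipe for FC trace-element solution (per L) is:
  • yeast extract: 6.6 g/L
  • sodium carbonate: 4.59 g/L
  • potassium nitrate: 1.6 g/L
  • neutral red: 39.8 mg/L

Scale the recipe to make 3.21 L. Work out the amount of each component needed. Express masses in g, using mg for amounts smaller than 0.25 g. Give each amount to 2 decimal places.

yeast extract 21.19 g; sodium carbonate 14.73 g; potassium nitrate 5.14 g; neutral red 127.76 mg

Scale factor relative to 1 L: 3.21.
yeast extract: 6.6 g/L × 3.21 L = 21.19 g
sodium carbonate: 4.59 g/L × 3.21 L = 14.73 g
potassium nitrate: 1.6 g/L × 3.21 L = 5.14 g
neutral red: 39.8 mg/L × 3.21 L = 127.76 mg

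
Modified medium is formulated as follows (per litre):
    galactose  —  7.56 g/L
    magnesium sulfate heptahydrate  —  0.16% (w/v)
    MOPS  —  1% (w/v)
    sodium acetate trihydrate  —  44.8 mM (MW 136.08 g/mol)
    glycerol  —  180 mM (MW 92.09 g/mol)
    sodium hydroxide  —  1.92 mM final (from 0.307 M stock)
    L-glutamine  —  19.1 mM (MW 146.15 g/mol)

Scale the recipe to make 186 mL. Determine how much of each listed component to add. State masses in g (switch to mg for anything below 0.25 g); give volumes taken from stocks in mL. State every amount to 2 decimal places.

Working volume: 186 mL = 0.186 L.
galactose: 7.56 g/L × 0.186 L = 1.41 g
magnesium sulfate heptahydrate: 0.16 g per 100 mL × 186 mL ÷ 100 = 0.30 g
MOPS: 1% w/v = 10 g/L → 10 × 0.186 L = 1.86 g
sodium acetate trihydrate: 44.8 mmol/L × 136.08 g/mol × 0.186 L ÷ 1000 = 1.13 g
glycerol: 180 mmol/L × 92.09 g/mol × 0.186 L ÷ 1000 = 3.08 g
sodium hydroxide: C1V1 = C2V2 → 1.92 mM × 186 mL ÷ 307 mM = 1.16 mL
L-glutamine: 19.1 mmol/L × 146.15 g/mol × 0.186 L ÷ 1000 = 0.52 g

galactose 1.41 g; magnesium sulfate heptahydrate 0.30 g; MOPS 1.86 g; sodium acetate trihydrate 1.13 g; glycerol 3.08 g; sodium hydroxide 1.16 mL; L-glutamine 0.52 g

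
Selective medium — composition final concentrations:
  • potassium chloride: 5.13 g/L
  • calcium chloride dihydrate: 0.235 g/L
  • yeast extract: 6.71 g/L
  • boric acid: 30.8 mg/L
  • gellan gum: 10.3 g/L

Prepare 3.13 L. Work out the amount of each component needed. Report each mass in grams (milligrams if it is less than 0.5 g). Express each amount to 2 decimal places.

Working volume: 3.13 L.
potassium chloride: 5.13 g/L × 3.13 L = 16.06 g
calcium chloride dihydrate: 0.235 g/L × 3.13 L = 0.74 g
yeast extract: 6.71 g/L × 3.13 L = 21.00 g
boric acid: 30.8 mg/L × 3.13 L = 96.40 mg
gellan gum: 10.3 g/L × 3.13 L = 32.24 g

potassium chloride 16.06 g; calcium chloride dihydrate 0.74 g; yeast extract 21.00 g; boric acid 96.40 mg; gellan gum 32.24 g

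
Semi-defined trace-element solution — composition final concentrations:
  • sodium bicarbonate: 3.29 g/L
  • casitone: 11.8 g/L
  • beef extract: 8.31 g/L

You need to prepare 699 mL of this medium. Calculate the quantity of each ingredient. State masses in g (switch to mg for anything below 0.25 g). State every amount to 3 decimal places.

Scale factor relative to 1 L: 0.699.
sodium bicarbonate: 3.29 g/L × 0.699 L = 2.300 g
casitone: 11.8 g/L × 0.699 L = 8.248 g
beef extract: 8.31 g/L × 0.699 L = 5.809 g

sodium bicarbonate 2.300 g; casitone 8.248 g; beef extract 5.809 g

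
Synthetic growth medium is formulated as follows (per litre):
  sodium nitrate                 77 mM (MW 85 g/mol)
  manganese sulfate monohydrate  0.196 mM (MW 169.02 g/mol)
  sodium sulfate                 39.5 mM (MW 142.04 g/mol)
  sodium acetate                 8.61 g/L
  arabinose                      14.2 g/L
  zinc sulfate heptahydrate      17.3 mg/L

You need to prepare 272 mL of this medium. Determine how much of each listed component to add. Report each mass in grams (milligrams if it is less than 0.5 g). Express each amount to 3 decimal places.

Working volume: 272 mL = 0.272 L.
sodium nitrate: 77 mmol/L × 85 g/mol × 0.272 L ÷ 1000 = 1.780 g
manganese sulfate monohydrate: 0.196 mmol/L × 169.02 mg/mmol × 0.272 L = 9.011 mg
sodium sulfate: 39.5 mmol/L × 142.04 g/mol × 0.272 L ÷ 1000 = 1.526 g
sodium acetate: 8.61 g/L × 0.272 L = 2.342 g
arabinose: 14.2 g/L × 0.272 L = 3.862 g
zinc sulfate heptahydrate: 17.3 mg/L × 0.272 L = 4.706 mg

sodium nitrate 1.780 g; manganese sulfate monohydrate 9.011 mg; sodium sulfate 1.526 g; sodium acetate 2.342 g; arabinose 3.862 g; zinc sulfate heptahydrate 4.706 mg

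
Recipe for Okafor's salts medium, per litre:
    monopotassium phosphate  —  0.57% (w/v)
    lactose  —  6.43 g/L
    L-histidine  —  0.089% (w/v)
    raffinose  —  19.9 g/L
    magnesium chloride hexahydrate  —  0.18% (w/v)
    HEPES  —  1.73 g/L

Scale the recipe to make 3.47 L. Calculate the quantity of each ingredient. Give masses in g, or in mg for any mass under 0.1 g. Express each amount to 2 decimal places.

monopotassium phosphate 19.78 g; lactose 22.31 g; L-histidine 3.09 g; raffinose 69.05 g; magnesium chloride hexahydrate 6.25 g; HEPES 6.00 g

Scale factor relative to 1 L: 3.47.
monopotassium phosphate: 0.57 g per 100 mL × 3470 mL ÷ 100 = 19.78 g
lactose: 6.43 g/L × 3.47 L = 22.31 g
L-histidine: 0.089% w/v = 0.89 g/L → 0.89 × 3.47 L = 3.09 g
raffinose: 19.9 g/L × 3.47 L = 69.05 g
magnesium chloride hexahydrate: 0.18 g per 100 mL × 3470 mL ÷ 100 = 6.25 g
HEPES: 1.73 g/L × 3.47 L = 6.00 g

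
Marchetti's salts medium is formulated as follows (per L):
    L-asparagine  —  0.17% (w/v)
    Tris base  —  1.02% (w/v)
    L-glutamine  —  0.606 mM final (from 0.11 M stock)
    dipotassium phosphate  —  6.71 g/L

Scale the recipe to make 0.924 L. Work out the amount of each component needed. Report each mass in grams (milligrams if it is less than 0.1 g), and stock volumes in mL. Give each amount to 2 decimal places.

Scale factor relative to 1 L: 0.924.
L-asparagine: 0.17 g per 100 mL × 924 mL ÷ 100 = 1.57 g
Tris base: 1.02 g per 100 mL × 924 mL ÷ 100 = 9.42 g
L-glutamine: C1V1 = C2V2 → 0.606 mM × 924 mL ÷ 110 mM = 5.09 mL
dipotassium phosphate: 6.71 g/L × 0.924 L = 6.20 g

L-asparagine 1.57 g; Tris base 9.42 g; L-glutamine 5.09 mL; dipotassium phosphate 6.20 g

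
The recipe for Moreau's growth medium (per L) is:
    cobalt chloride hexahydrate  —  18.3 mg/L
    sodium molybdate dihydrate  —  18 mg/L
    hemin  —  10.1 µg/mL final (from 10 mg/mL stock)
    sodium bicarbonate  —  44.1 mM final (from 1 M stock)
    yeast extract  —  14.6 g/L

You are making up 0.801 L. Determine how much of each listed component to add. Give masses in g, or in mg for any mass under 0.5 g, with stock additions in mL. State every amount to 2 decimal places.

cobalt chloride hexahydrate 14.66 mg; sodium molybdate dihydrate 14.42 mg; hemin 0.81 mL; sodium bicarbonate 35.32 mL; yeast extract 11.69 g

Scale factor relative to 1 L: 0.801.
cobalt chloride hexahydrate: 18.3 mg/L × 0.801 L = 14.66 mg
sodium molybdate dihydrate: 18 mg/L × 0.801 L = 14.42 mg
hemin: dilute stock: 10.1 µg/mL × 801 mL ÷ 10000 µg/mL = 0.81 mL
sodium bicarbonate: dilute stock: 44.1 mM × 801 mL ÷ 1000 mM = 35.32 mL
yeast extract: 14.6 g/L × 0.801 L = 11.69 g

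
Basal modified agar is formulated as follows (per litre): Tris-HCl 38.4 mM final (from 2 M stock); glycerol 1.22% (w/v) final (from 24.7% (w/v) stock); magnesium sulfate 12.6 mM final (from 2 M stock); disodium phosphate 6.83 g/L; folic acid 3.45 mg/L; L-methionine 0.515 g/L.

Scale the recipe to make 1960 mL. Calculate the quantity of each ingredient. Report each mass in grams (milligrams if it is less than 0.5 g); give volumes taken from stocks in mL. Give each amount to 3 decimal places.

Tris-HCl 37.632 mL; glycerol 96.810 mL; magnesium sulfate 12.348 mL; disodium phosphate 13.387 g; folic acid 6.762 mg; L-methionine 1.009 g

Target volume = 1960 mL = 1.96 L.
Tris-HCl: C1V1 = C2V2 → 38.4 mM × 1960 mL ÷ 2000 mM = 37.632 mL
glycerol: dilute stock: 1.22% ÷ 24.7% × 1960 mL = 96.810 mL
magnesium sulfate: dilute stock: 12.6 mM × 1960 mL ÷ 2000 mM = 12.348 mL
disodium phosphate: 6.83 g/L × 1.96 L = 13.387 g
folic acid: 3.45 mg/L × 1.96 L = 6.762 mg
L-methionine: 0.515 g/L × 1.96 L = 1.009 g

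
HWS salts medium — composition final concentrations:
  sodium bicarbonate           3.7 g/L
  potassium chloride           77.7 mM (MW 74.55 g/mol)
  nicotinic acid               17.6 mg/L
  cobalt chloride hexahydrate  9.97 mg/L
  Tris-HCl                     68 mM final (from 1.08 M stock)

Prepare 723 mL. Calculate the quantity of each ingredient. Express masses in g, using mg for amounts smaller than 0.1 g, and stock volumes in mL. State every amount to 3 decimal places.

sodium bicarbonate 2.675 g; potassium chloride 4.188 g; nicotinic acid 12.725 mg; cobalt chloride hexahydrate 7.208 mg; Tris-HCl 45.522 mL

Scale factor relative to 1 L: 0.723.
sodium bicarbonate: 3.7 g/L × 0.723 L = 2.675 g
potassium chloride: 77.7 mmol/L × 74.55 g/mol × 0.723 L ÷ 1000 = 4.188 g
nicotinic acid: 17.6 mg/L × 0.723 L = 12.725 mg
cobalt chloride hexahydrate: 9.97 mg/L × 0.723 L = 7.208 mg
Tris-HCl: dilute stock: 68 mM × 723 mL ÷ 1080 mM = 45.522 mL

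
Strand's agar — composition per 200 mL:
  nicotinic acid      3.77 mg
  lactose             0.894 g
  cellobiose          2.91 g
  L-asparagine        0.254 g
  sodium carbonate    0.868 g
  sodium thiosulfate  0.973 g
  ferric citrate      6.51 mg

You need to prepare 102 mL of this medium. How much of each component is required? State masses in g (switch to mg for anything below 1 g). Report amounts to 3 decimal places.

nicotinic acid 1.923 mg; lactose 455.940 mg; cellobiose 1.484 g; L-asparagine 129.540 mg; sodium carbonate 442.680 mg; sodium thiosulfate 496.230 mg; ferric citrate 3.320 mg

Ratio of target to recipe volume: 102 / 200 = 0.51.
nicotinic acid: 3.77 mg × (102 mL / 200 mL) = 1.923 mg
lactose: 0.894 g × (102 mL / 200 mL) = 0.45594 g = 455.940 mg
cellobiose: 2.91 g × (102 mL / 200 mL) = 1.484 g
L-asparagine: 0.254 g × (102 mL / 200 mL) = 0.12954 g = 129.540 mg
sodium carbonate: 0.868 g × (102 mL / 200 mL) = 0.44268 g = 442.680 mg
sodium thiosulfate: 0.973 g × (102 mL / 200 mL) = 0.49623 g = 496.230 mg
ferric citrate: 6.51 mg × (102 mL / 200 mL) = 3.320 mg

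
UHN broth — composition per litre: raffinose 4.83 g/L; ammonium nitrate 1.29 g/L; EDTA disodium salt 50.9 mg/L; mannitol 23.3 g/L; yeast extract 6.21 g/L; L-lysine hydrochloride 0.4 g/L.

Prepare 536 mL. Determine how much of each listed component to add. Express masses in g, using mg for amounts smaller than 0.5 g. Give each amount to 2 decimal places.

raffinose 2.59 g; ammonium nitrate 0.69 g; EDTA disodium salt 27.28 mg; mannitol 12.49 g; yeast extract 3.33 g; L-lysine hydrochloride 214.40 mg

Scale factor relative to 1 L: 0.536.
raffinose: 4.83 g/L × 0.536 L = 2.59 g
ammonium nitrate: 1.29 g/L × 0.536 L = 0.69 g
EDTA disodium salt: 50.9 mg/L × 0.536 L = 27.28 mg
mannitol: 23.3 g/L × 0.536 L = 12.49 g
yeast extract: 6.21 g/L × 0.536 L = 3.33 g
L-lysine hydrochloride: 0.4 g/L × 0.536 L = 0.2144 g = 214.40 mg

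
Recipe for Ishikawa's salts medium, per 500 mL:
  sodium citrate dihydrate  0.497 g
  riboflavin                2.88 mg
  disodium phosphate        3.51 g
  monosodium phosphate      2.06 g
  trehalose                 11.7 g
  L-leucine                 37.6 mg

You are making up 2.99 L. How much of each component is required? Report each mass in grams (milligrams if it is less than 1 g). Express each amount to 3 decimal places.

Scale factor = 2990 mL / 500 mL = 5.98.
sodium citrate dihydrate: 0.497 g × (2990 mL / 500 mL) = 2.972 g
riboflavin: 2.88 mg × (2990 mL / 500 mL) = 17.222 mg
disodium phosphate: 3.51 g × (2990 mL / 500 mL) = 20.990 g
monosodium phosphate: 2.06 g × (2990 mL / 500 mL) = 12.319 g
trehalose: 11.7 g × (2990 mL / 500 mL) = 69.966 g
L-leucine: 37.6 mg × (2990 mL / 500 mL) = 224.848 mg

sodium citrate dihydrate 2.972 g; riboflavin 17.222 mg; disodium phosphate 20.990 g; monosodium phosphate 12.319 g; trehalose 69.966 g; L-leucine 224.848 mg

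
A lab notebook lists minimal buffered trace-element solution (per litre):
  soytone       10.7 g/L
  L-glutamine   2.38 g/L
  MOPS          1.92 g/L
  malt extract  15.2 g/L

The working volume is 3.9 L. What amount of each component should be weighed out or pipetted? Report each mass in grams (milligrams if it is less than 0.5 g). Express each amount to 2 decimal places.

Working volume: 3.9 L.
soytone: 10.7 g/L × 3.9 L = 41.73 g
L-glutamine: 2.38 g/L × 3.9 L = 9.28 g
MOPS: 1.92 g/L × 3.9 L = 7.49 g
malt extract: 15.2 g/L × 3.9 L = 59.28 g

soytone 41.73 g; L-glutamine 9.28 g; MOPS 7.49 g; malt extract 59.28 g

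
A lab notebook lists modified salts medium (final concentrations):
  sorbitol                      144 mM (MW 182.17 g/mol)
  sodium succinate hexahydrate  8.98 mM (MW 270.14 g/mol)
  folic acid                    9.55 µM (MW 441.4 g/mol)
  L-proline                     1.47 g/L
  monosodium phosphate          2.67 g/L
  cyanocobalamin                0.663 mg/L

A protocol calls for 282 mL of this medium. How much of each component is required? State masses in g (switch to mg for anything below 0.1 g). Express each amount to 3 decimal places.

sorbitol 7.398 g; sodium succinate hexahydrate 0.684 g; folic acid 1.189 mg; L-proline 0.415 g; monosodium phosphate 0.753 g; cyanocobalamin 0.187 mg

Scale factor relative to 1 L: 0.282.
sorbitol: 144 mmol/L × 182.17 g/mol × 0.282 L ÷ 1000 = 7.398 g
sodium succinate hexahydrate: 8.98 mmol/L × 270.14 g/mol × 0.282 L ÷ 1000 = 0.684 g
folic acid: 9.55 µmol/L × 441.4 g/mol × 0.282 L ÷ 1000 = 1.189 mg
L-proline: 1.47 g/L × 0.282 L = 0.415 g
monosodium phosphate: 2.67 g/L × 0.282 L = 0.753 g
cyanocobalamin: 0.663 mg/L × 0.282 L = 0.187 mg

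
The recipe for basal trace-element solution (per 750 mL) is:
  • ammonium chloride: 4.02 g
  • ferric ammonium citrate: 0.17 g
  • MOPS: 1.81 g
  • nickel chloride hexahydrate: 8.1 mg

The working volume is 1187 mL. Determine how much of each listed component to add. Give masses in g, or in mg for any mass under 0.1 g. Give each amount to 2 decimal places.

Ratio of target to recipe volume: 1187 / 750 = 1.58267.
ammonium chloride: 4.02 g × (1187 mL / 750 mL) = 6.36 g
ferric ammonium citrate: 0.17 g × (1187 mL / 750 mL) = 0.27 g
MOPS: 1.81 g × (1187 mL / 750 mL) = 2.86 g
nickel chloride hexahydrate: 8.1 mg × (1187 mL / 750 mL) = 12.82 mg

ammonium chloride 6.36 g; ferric ammonium citrate 0.27 g; MOPS 2.86 g; nickel chloride hexahydrate 12.82 mg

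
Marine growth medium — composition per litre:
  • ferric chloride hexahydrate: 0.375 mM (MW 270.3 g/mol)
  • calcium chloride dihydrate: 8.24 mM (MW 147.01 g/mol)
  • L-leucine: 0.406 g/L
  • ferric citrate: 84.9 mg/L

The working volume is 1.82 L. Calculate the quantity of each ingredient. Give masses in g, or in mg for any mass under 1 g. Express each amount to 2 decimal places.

Scale factor relative to 1 L: 1.82.
ferric chloride hexahydrate: 0.375 mmol/L × 270.3 mg/mmol × 1.82 L = 184.48 mg
calcium chloride dihydrate: 8.24 mmol/L × 147.01 g/mol × 1.82 L ÷ 1000 = 2.20 g
L-leucine: 0.406 g/L × 1.82 L = 0.73892 g = 738.92 mg
ferric citrate: 84.9 mg/L × 1.82 L = 154.52 mg

ferric chloride hexahydrate 184.48 mg; calcium chloride dihydrate 2.20 g; L-leucine 738.92 mg; ferric citrate 154.52 mg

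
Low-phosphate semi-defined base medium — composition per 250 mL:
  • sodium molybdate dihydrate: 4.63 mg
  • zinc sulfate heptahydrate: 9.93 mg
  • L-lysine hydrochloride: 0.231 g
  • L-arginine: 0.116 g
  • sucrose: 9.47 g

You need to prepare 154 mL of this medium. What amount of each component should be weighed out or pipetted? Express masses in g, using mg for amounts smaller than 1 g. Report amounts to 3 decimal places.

Scale factor = 154 mL / 250 mL = 0.616.
sodium molybdate dihydrate: 4.63 mg × (154 mL / 250 mL) = 2.852 mg
zinc sulfate heptahydrate: 9.93 mg × (154 mL / 250 mL) = 6.117 mg
L-lysine hydrochloride: 0.231 g × (154 mL / 250 mL) = 0.142296 g = 142.296 mg
L-arginine: 0.116 g × (154 mL / 250 mL) = 0.071456 g = 71.456 mg
sucrose: 9.47 g × (154 mL / 250 mL) = 5.834 g

sodium molybdate dihydrate 2.852 mg; zinc sulfate heptahydrate 6.117 mg; L-lysine hydrochloride 142.296 mg; L-arginine 71.456 mg; sucrose 5.834 g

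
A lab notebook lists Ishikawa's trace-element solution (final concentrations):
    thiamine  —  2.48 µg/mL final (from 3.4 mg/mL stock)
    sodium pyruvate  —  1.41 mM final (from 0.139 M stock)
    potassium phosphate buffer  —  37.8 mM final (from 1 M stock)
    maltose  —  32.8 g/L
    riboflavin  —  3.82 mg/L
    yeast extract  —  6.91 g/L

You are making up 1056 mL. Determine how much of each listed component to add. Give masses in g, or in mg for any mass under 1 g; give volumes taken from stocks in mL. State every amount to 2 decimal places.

Target volume = 1056 mL = 1.056 L.
thiamine: dilute stock: 2.48 µg/mL × 1056 mL ÷ 3400 µg/mL = 0.77 mL
sodium pyruvate: V = C2·V2/C1 = 1.41 mM × 1056 mL ÷ 139 mM = 10.71 mL
potassium phosphate buffer: dilute stock: 37.8 mM × 1056 mL ÷ 1000 mM = 39.92 mL
maltose: 32.8 g/L × 1.056 L = 34.64 g
riboflavin: 3.82 mg/L × 1.056 L = 4.03 mg
yeast extract: 6.91 g/L × 1.056 L = 7.30 g

thiamine 0.77 mL; sodium pyruvate 10.71 mL; potassium phosphate buffer 39.92 mL; maltose 34.64 g; riboflavin 4.03 mg; yeast extract 7.30 g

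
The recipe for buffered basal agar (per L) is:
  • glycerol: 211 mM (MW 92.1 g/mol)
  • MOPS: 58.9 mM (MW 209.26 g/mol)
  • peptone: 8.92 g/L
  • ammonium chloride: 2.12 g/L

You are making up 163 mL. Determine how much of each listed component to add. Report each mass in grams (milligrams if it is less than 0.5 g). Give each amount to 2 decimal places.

Target volume = 163 mL = 0.163 L.
glycerol: 211 mmol/L × 92.1 g/mol × 0.163 L ÷ 1000 = 3.17 g
MOPS: 58.9 mmol/L × 209.26 g/mol × 0.163 L ÷ 1000 = 2.01 g
peptone: 8.92 g/L × 0.163 L = 1.45 g
ammonium chloride: 2.12 g/L × 0.163 L = 0.34556 g = 345.56 mg

glycerol 3.17 g; MOPS 2.01 g; peptone 1.45 g; ammonium chloride 345.56 mg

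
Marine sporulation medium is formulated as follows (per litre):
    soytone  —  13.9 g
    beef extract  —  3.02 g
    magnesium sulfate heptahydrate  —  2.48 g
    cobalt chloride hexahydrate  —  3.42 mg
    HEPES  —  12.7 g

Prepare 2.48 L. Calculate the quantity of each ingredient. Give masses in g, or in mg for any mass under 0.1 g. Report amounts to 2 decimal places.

soytone 34.47 g; beef extract 7.49 g; magnesium sulfate heptahydrate 6.15 g; cobalt chloride hexahydrate 8.48 mg; HEPES 31.50 g

Scale factor = 2480 mL / 1000 mL = 2.48.
soytone: 13.9 g × (2480 mL / 1000 mL) = 34.47 g
beef extract: 3.02 g × (2480 mL / 1000 mL) = 7.49 g
magnesium sulfate heptahydrate: 2.48 g × (2480 mL / 1000 mL) = 6.15 g
cobalt chloride hexahydrate: 3.42 mg × (2480 mL / 1000 mL) = 8.48 mg
HEPES: 12.7 g × (2480 mL / 1000 mL) = 31.50 g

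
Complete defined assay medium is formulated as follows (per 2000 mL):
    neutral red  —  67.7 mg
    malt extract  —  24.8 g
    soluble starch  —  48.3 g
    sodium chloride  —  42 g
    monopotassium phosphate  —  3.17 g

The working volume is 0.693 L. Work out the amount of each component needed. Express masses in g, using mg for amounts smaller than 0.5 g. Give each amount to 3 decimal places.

neutral red 23.458 mg; malt extract 8.593 g; soluble starch 16.736 g; sodium chloride 14.553 g; monopotassium phosphate 1.098 g

Scale factor = 693 mL / 2000 mL = 0.3465.
neutral red: 67.7 mg × (693 mL / 2000 mL) = 23.458 mg
malt extract: 24.8 g × (693 mL / 2000 mL) = 8.593 g
soluble starch: 48.3 g × (693 mL / 2000 mL) = 16.736 g
sodium chloride: 42 g × (693 mL / 2000 mL) = 14.553 g
monopotassium phosphate: 3.17 g × (693 mL / 2000 mL) = 1.098 g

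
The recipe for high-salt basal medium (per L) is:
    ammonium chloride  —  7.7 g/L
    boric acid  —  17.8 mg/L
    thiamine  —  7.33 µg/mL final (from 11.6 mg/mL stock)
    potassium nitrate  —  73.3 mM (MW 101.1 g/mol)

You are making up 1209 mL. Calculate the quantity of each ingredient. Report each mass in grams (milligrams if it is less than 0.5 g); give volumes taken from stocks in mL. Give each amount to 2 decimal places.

Target volume = 1209 mL = 1.209 L.
ammonium chloride: 7.7 g/L × 1.209 L = 9.31 g
boric acid: 17.8 mg/L × 1.209 L = 21.52 mg
thiamine: C1V1 = C2V2 → 7.33 µg/mL × 1209 mL ÷ 11600 µg/mL = 0.76 mL
potassium nitrate: 73.3 mmol/L × 101.1 g/mol × 1.209 L ÷ 1000 = 8.96 g

ammonium chloride 9.31 g; boric acid 21.52 mg; thiamine 0.76 mL; potassium nitrate 8.96 g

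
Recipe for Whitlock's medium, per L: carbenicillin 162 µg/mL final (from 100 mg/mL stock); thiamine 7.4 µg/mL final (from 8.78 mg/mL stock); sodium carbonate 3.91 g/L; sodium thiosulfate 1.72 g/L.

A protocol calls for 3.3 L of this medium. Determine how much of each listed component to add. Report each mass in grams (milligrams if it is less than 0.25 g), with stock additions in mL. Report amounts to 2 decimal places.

carbenicillin 5.35 mL; thiamine 2.78 mL; sodium carbonate 12.90 g; sodium thiosulfate 5.68 g

Working volume: 3.3 L.
carbenicillin: V = C2·V2/C1 = 162 µg/mL × 3300 mL ÷ 100000 µg/mL = 5.35 mL
thiamine: V = C2·V2/C1 = 7.4 µg/mL × 3300 mL ÷ 8780 µg/mL = 2.78 mL
sodium carbonate: 3.91 g/L × 3.3 L = 12.90 g
sodium thiosulfate: 1.72 g/L × 3.3 L = 5.68 g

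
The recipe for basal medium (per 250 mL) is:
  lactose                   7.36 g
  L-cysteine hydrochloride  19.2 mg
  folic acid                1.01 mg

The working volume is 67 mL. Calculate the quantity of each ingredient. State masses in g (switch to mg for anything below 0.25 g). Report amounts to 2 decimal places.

lactose 1.97 g; L-cysteine hydrochloride 5.15 mg; folic acid 0.27 mg

Ratio of target to recipe volume: 67 / 250 = 0.268.
lactose: 7.36 g × (67 mL / 250 mL) = 1.97 g
L-cysteine hydrochloride: 19.2 mg × (67 mL / 250 mL) = 5.15 mg
folic acid: 1.01 mg × (67 mL / 250 mL) = 0.27 mg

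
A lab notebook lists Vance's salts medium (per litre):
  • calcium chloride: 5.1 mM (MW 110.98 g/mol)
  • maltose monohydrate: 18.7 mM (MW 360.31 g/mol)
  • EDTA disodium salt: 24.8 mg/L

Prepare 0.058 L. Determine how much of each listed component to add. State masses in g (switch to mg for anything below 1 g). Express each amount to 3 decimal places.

Scale factor relative to 1 L: 0.058.
calcium chloride: 5.1 mmol/L × 110.98 mg/mmol × 0.058 L = 32.828 mg
maltose monohydrate: 18.7 mmol/L × 360.31 mg/mmol × 0.058 L = 390.792 mg
EDTA disodium salt: 24.8 mg/L × 0.058 L = 1.438 mg

calcium chloride 32.828 mg; maltose monohydrate 390.792 mg; EDTA disodium salt 1.438 mg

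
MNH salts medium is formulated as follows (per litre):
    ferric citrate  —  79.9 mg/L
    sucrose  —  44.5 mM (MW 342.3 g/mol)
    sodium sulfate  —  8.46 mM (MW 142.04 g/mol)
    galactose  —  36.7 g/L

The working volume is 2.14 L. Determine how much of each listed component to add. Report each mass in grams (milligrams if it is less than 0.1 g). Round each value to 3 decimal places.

ferric citrate 0.171 g; sucrose 32.597 g; sodium sulfate 2.572 g; galactose 78.538 g

Working volume: 2.14 L.
ferric citrate: 79.9 mg/L × 2.14 L = 170.986 mg = 0.171 g
sucrose: 44.5 mmol/L × 342.3 g/mol × 2.14 L ÷ 1000 = 32.597 g
sodium sulfate: 8.46 mmol/L × 142.04 g/mol × 2.14 L ÷ 1000 = 2.572 g
galactose: 36.7 g/L × 2.14 L = 78.538 g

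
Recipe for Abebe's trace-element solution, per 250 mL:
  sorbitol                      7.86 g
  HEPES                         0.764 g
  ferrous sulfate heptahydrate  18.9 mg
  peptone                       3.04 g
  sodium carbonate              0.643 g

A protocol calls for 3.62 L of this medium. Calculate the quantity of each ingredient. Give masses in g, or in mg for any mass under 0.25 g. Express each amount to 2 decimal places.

sorbitol 113.81 g; HEPES 11.06 g; ferrous sulfate heptahydrate 0.27 g; peptone 44.02 g; sodium carbonate 9.31 g

Ratio of target to recipe volume: 3620 / 250 = 14.48.
sorbitol: 7.86 g × (3620 mL / 250 mL) = 113.81 g
HEPES: 0.764 g × (3620 mL / 250 mL) = 11.06 g
ferrous sulfate heptahydrate: 18.9 mg × (3620 mL / 250 mL) = 273.672 mg = 0.27 g
peptone: 3.04 g × (3620 mL / 250 mL) = 44.02 g
sodium carbonate: 0.643 g × (3620 mL / 250 mL) = 9.31 g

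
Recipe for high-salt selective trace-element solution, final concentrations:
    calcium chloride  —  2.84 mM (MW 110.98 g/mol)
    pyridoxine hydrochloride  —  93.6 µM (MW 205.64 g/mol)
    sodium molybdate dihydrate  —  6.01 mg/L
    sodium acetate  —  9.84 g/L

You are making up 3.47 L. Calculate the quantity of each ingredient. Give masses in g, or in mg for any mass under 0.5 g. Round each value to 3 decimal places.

calcium chloride 1.094 g; pyridoxine hydrochloride 66.790 mg; sodium molybdate dihydrate 20.855 mg; sodium acetate 34.145 g

Scale factor relative to 1 L: 3.47.
calcium chloride: 2.84 mmol/L × 110.98 g/mol × 3.47 L ÷ 1000 = 1.094 g
pyridoxine hydrochloride: 93.6 µmol/L × 205.64 g/mol × 3.47 L ÷ 1000 = 66.790 mg
sodium molybdate dihydrate: 6.01 mg/L × 3.47 L = 20.855 mg
sodium acetate: 9.84 g/L × 3.47 L = 34.145 g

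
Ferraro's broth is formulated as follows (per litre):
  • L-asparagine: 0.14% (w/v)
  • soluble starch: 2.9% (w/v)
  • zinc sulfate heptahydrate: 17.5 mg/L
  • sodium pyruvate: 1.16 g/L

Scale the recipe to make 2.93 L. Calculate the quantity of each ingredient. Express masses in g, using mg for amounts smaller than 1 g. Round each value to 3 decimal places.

Scale factor relative to 1 L: 2.93.
L-asparagine: 0.14 g per 100 mL × 2930 mL ÷ 100 = 4.102 g
soluble starch: 2.9% w/v = 29 g/L → 29 × 2.93 L = 84.970 g
zinc sulfate heptahydrate: 17.5 mg/L × 2.93 L = 51.275 mg
sodium pyruvate: 1.16 g/L × 2.93 L = 3.399 g

L-asparagine 4.102 g; soluble starch 84.970 g; zinc sulfate heptahydrate 51.275 mg; sodium pyruvate 3.399 g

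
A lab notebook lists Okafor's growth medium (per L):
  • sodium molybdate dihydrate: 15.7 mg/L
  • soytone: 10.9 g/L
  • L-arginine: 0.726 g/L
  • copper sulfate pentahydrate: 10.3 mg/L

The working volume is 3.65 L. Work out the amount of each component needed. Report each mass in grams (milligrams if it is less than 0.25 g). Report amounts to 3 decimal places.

sodium molybdate dihydrate 57.305 mg; soytone 39.785 g; L-arginine 2.650 g; copper sulfate pentahydrate 37.595 mg

Scale factor relative to 1 L: 3.65.
sodium molybdate dihydrate: 15.7 mg/L × 3.65 L = 57.305 mg
soytone: 10.9 g/L × 3.65 L = 39.785 g
L-arginine: 0.726 g/L × 3.65 L = 2.650 g
copper sulfate pentahydrate: 10.3 mg/L × 3.65 L = 37.595 mg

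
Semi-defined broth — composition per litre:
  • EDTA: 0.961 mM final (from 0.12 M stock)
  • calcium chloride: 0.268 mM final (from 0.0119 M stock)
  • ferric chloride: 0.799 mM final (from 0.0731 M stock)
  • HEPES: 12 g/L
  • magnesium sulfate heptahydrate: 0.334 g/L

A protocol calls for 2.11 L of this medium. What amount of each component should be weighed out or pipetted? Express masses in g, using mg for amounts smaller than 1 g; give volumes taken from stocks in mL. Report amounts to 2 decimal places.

Scale factor relative to 1 L: 2.11.
EDTA: C1V1 = C2V2 → 0.961 mM × 2110 mL ÷ 120 mM = 16.90 mL
calcium chloride: dilute stock: 0.268 mM × 2110 mL ÷ 11.9 mM = 47.52 mL
ferric chloride: V = C2·V2/C1 = 0.799 mM × 2110 mL ÷ 73.1 mM = 23.06 mL
HEPES: 12 g/L × 2.11 L = 25.32 g
magnesium sulfate heptahydrate: 0.334 g/L × 2.11 L = 0.70474 g = 704.74 mg

EDTA 16.90 mL; calcium chloride 47.52 mL; ferric chloride 23.06 mL; HEPES 25.32 g; magnesium sulfate heptahydrate 704.74 mg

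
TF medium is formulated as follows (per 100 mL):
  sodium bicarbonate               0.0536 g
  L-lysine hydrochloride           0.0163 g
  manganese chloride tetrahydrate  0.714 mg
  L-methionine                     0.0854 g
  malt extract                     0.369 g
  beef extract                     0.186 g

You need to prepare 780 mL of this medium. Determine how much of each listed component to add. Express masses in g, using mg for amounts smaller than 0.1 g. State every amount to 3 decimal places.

Scale factor = 780 mL / 100 mL = 7.8.
sodium bicarbonate: 0.0536 g × (780 mL / 100 mL) = 0.418 g
L-lysine hydrochloride: 0.0163 g × (780 mL / 100 mL) = 0.127 g
manganese chloride tetrahydrate: 0.714 mg × (780 mL / 100 mL) = 5.569 mg
L-methionine: 0.0854 g × (780 mL / 100 mL) = 0.666 g
malt extract: 0.369 g × (780 mL / 100 mL) = 2.878 g
beef extract: 0.186 g × (780 mL / 100 mL) = 1.451 g

sodium bicarbonate 0.418 g; L-lysine hydrochloride 0.127 g; manganese chloride tetrahydrate 5.569 mg; L-methionine 0.666 g; malt extract 2.878 g; beef extract 1.451 g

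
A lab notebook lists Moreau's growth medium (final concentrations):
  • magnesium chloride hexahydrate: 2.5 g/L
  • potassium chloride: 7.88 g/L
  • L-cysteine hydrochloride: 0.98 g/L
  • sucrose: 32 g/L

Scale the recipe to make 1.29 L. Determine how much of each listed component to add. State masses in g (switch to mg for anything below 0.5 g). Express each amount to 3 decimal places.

Working volume: 1.29 L.
magnesium chloride hexahydrate: 2.5 g/L × 1.29 L = 3.225 g
potassium chloride: 7.88 g/L × 1.29 L = 10.165 g
L-cysteine hydrochloride: 0.98 g/L × 1.29 L = 1.264 g
sucrose: 32 g/L × 1.29 L = 41.280 g

magnesium chloride hexahydrate 3.225 g; potassium chloride 10.165 g; L-cysteine hydrochloride 1.264 g; sucrose 41.280 g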